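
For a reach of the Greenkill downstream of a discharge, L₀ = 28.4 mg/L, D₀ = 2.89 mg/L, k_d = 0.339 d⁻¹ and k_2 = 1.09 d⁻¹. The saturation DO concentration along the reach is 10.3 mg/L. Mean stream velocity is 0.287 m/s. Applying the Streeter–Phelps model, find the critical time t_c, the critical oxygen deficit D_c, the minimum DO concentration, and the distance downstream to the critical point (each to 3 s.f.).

At the critical point dD/dt = 0, so k_d L₀ e^(−k_d t) = k_2 D. Substituting D(t) from the Streeter–Phelps equation and solving for t gives
t_c = ln[(k_2/k_d)(1 − D₀(k_2−k_d)/(k_d L₀))] / (k_2−k_d).
Here k_2−k_d = 0.7510 d⁻¹ and 1 − D₀(k_2−k_d)/(k_d L₀) = 1 − 2.89×0.7510/(0.339×28.4) = 0.7746, so
t_c = ln(3.215 × 0.7746) / 0.7510 = 0.9125 / 0.7510 = 1.215 d.
D_c = (k_d/k_2) L₀ e^(−k_d t_c) = (0.339/1.09) × 28.4 × e^(−0.339×1.215) = 0.3110 × 28.4 × 0.6624 = 5.851 mg/L.
Minimum DO = C_s − D_c = 10.3 − 5.851 = 4.449 mg/L.
x_c = v t_c = 0.287 m/s × 1.215 d × 86400 s/d = 30130 m ≈ 30.1 km.

t_c ≈ 1.22 d; D_c ≈ 5.85 mg/L; min DO ≈ 4.45 mg/L; x_c ≈ 30.1 km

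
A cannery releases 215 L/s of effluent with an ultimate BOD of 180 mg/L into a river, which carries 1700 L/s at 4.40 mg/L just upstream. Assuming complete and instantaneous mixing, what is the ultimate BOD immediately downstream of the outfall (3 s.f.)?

24.1 mg/L

Flow-weighted mixing: C = (Q_r C_r + Q_w C_w)/(Q_r + Q_w)
= (1700×4.40 + 215×180)/(1700 + 215) = 46180/1915 = 24.11 mg/L.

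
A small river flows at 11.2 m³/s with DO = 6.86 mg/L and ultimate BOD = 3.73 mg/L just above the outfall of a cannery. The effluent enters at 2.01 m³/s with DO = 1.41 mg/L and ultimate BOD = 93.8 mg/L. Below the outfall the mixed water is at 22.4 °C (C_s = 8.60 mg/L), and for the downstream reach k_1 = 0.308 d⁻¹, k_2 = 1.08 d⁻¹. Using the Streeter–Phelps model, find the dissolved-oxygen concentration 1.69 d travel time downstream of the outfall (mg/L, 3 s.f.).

DO ≈ 5.17 mg/L

Mixed DO = (11.2×6.86 + 2.01×1.41)/(11.2+2.01) = 79.67/13.21 = 6.031 mg/L.
Mixed L₀ = (11.2×3.73 + 2.01×93.8)/(13.21) = 230.3/13.21 = 17.43 mg/L.
Initial deficit D₀ = C_s − DO₀ = 8.60 − 6.031 = 2.569 mg/L.
D(1.69) = [0.308×17.43/(1.08−0.308)](e^(−0.308×1.69) − e^(−1.08×1.69)) + 2.569 e^(−1.08×1.69)
= 6.956 × (0.5942 − 0.1612) + 2.569 × 0.1612 = 3.426 mg/L.
DO = 8.60 − 3.426 = 5.174 mg/L.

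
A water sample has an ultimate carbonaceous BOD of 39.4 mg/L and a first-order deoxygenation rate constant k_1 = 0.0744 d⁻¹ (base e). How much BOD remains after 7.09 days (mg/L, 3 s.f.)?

L_t = L₀ e^(−k_1 t) = 39.4 × e^(−0.0744×7.09) = 39.4 × 0.5901 = 23.25 mg/L.

L ≈ 23.2 mg/L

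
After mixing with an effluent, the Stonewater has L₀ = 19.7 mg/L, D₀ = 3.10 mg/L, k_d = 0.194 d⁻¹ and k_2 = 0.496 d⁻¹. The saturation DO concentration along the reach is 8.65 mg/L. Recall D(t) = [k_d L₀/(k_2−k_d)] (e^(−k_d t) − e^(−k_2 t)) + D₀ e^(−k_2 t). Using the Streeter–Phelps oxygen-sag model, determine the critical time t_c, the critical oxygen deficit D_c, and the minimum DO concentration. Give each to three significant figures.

At the critical point dD/dt = 0, so k_d L₀ e^(−k_d t) = k_2 D. Substituting D(t) from the Streeter–Phelps equation and solving for t gives
t_c = ln[(k_2/k_d)(1 − D₀(k_2−k_d)/(k_d L₀))] / (k_2−k_d).
Here k_2−k_d = 0.3020 d⁻¹ and 1 − D₀(k_2−k_d)/(k_d L₀) = 1 − 3.10×0.3020/(0.194×19.7) = 0.7550, so
t_c = ln(2.557 × 0.7550) / 0.3020 = 0.6577 / 0.3020 = 2.178 d.
L(t_c) = L₀ e^(−k_d t_c) = 19.7 × 0.6554 = 12.91 mg/L, and at the critical point k_2 D_c = k_d L, so D_c = (0.194/0.496) × 12.91 = 5.050 mg/L.
Minimum DO = C_s − D_c = 8.65 − 5.050 = 3.600 mg/L.

t_c ≈ 2.18 d; D_c ≈ 5.05 mg/L; min DO ≈ 3.60 mg/L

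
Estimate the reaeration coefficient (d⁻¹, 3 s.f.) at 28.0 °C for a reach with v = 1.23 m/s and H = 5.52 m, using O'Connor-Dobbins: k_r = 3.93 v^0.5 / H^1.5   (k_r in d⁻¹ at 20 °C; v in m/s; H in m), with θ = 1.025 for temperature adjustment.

k_r(20) = 3.93 × 1.23^0.5 / 5.52^1.5 = 3.93 × 1.109 / 12.97 = 0.3361 d⁻¹.
k_r(28.0) = 0.3361 × 1.025^(28.0−20) = 0.3361 × 1.218 = 0.4095 d⁻¹.

k_r ≈ 0.409 d⁻¹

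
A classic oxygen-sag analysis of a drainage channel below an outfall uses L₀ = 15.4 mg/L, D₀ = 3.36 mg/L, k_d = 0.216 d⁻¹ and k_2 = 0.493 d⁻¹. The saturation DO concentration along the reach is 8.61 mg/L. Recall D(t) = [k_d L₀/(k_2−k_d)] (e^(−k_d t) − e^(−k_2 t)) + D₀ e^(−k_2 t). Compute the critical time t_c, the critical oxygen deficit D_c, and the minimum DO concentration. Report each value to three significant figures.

At the critical point dD/dt = 0, so k_d L₀ e^(−k_d t) = k_2 D. Substituting D(t) from the Streeter–Phelps equation and solving for t gives
t_c = ln[(k_2/k_d)(1 − D₀(k_2−k_d)/(k_d L₀))] / (k_2−k_d).
Here k_2−k_d = 0.2770 d⁻¹ and 1 − D₀(k_2−k_d)/(k_d L₀) = 1 − 3.36×0.2770/(0.216×15.4) = 0.7202, so
t_c = ln(2.282 × 0.7202) / 0.2770 = 0.4970 / 0.2770 = 1.794 d.
D_c = (k_d/k_2) L₀ e^(−k_d t_c) = (0.216/0.493) × 15.4 × e^(−0.216×1.794) = 0.4381 × 15.4 × 0.6787 = 4.579 mg/L.
Minimum DO = C_s − D_c = 8.61 − 4.579 = 4.031 mg/L.

t_c ≈ 1.79 d; D_c ≈ 4.58 mg/L; min DO ≈ 4.03 mg/L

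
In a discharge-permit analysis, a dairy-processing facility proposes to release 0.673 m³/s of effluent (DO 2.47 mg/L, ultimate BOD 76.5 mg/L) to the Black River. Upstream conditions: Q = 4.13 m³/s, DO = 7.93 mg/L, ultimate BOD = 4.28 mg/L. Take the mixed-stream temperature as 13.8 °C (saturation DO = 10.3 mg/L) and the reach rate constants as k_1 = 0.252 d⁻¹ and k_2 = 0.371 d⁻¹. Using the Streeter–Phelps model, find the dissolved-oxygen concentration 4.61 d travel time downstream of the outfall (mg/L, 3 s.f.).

DO ≈ 5.70 mg/L

Mixed DO = (4.13×7.93 + 0.673×2.47)/(4.13+0.673) = 34.41/4.803 = 7.165 mg/L.
Mixed L₀ = (4.13×4.28 + 0.673×76.5)/(4.803) = 69.16/4.803 = 14.40 mg/L.
Initial deficit D₀ = C_s − DO₀ = 10.3 − 7.165 = 3.135 mg/L.
D(4.61) = [0.252×14.40/(0.371−0.252)](e^(−0.252×4.61) − e^(−0.371×4.61)) + 3.135 e^(−0.371×4.61)
= 30.49 × (0.3129 − 0.1808) + 3.135 × 0.1808 = 4.596 mg/L.
DO = 10.3 − 4.596 = 5.704 mg/L.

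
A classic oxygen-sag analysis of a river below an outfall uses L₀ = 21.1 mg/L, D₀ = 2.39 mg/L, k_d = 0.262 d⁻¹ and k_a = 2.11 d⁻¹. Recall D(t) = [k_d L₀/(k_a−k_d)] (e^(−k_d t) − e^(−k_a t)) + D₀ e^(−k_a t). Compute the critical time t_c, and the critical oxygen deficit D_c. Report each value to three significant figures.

t_c = [1/(k_a−k_d)] ln[(k_a/k_d)(1 − D₀(k_a−k_d)/(k_d L₀))]
= [1/(2.11−0.262)] ln[(2.11/0.262)(1 − 2.39×1.848/(0.262×21.1))]
= (1/1.848) ln[8.053 × 0.2011] = 0.5411 × ln(1.619) = 0.5411 × 0.4819 = 0.2608 d.
L(t_c) = L₀ e^(−k_d t_c) = 21.1 × 0.9340 = 19.71 mg/L, and at the critical point k_a D_c = k_d L, so D_c = (0.262/2.11) × 19.71 = 2.447 mg/L.

t_c ≈ 0.261 d; D_c ≈ 2.45 mg/L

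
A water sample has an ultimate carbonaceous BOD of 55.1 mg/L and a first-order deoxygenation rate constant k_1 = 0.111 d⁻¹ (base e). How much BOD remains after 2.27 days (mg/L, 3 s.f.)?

L ≈ 42.8 mg/L

L_t = L₀ e^(−k_1 t) = 55.1 × e^(−0.111×2.27) = 55.1 × 0.7773 = 42.83 mg/L.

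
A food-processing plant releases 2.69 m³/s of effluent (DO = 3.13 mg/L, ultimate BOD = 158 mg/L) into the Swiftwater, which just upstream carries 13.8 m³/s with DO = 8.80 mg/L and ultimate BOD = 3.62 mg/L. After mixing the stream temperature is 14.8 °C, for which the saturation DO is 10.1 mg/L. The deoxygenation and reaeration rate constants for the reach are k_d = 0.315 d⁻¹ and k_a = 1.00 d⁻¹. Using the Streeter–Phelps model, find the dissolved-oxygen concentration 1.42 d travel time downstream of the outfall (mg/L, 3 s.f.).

DO ≈ 4.30 mg/L

Mixed DO = (13.8×8.80 + 2.69×3.13)/(13.8+2.69) = 129.9/16.49 = 7.875 mg/L.
Mixed L₀ = (13.8×3.62 + 2.69×158)/(16.49) = 475.0/16.49 = 28.80 mg/L.
Initial deficit D₀ = C_s − DO₀ = 10.1 − 7.875 = 2.225 mg/L.
D(1.42) = [0.315×28.80/(1.00−0.315)](e^(−0.315×1.42) − e^(−1.00×1.42)) + 2.225 e^(−1.00×1.42)
= 13.25 × (0.6394 − 0.2417) + 2.225 × 0.2417 = 5.805 mg/L.
DO = 10.1 − 5.805 = 4.295 mg/L.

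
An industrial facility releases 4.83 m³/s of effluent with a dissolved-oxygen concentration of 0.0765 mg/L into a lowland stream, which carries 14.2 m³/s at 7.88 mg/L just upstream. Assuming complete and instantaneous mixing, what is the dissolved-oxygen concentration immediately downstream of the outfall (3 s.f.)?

Flow-weighted mixing: C = (Q_r C_r + Q_w C_w)/(Q_r + Q_w)
= (14.2×7.88 + 4.83×0.0765)/(14.2 + 4.83) = 112.3/19.03 = 5.899 mg/L.

5.90 mg/L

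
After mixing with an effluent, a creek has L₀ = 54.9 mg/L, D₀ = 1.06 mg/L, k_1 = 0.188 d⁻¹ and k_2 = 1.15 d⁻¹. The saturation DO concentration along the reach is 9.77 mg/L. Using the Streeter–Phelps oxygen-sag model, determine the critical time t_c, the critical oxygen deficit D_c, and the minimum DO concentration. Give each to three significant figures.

t_c = [1/(k_2−k_1)] ln[(k_2/k_1)(1 − D₀(k_2−k_1)/(k_1 L₀))]
= [1/(1.15−0.188)] ln[(1.15/0.188)(1 − 1.06×0.9620/(0.188×54.9))]
= (1/0.9620) ln[6.117 × 0.9012] = 1.040 × ln(5.513) = 1.040 × 1.707 = 1.774 d.
D_c = (k_1/k_2) L₀ e^(−k_1 t_c) = (0.188/1.15) × 54.9 × e^(−0.188×1.774) = 0.1635 × 54.9 × 0.7163 = 6.429 mg/L.
Minimum DO = C_s − D_c = 9.77 − 6.429 = 3.341 mg/L.

t_c ≈ 1.77 d; D_c ≈ 6.43 mg/L; min DO ≈ 3.34 mg/L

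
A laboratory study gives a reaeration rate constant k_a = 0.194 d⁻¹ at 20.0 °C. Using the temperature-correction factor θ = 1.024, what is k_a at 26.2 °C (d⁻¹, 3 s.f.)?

k_a(T₂) = k_a(T₁) · θ^(T₂−T₁) = 0.194 × 1.024^(26.2−20.0)
= 0.194 × 1.024^6.20 = 0.194 × 1.158 = 0.2247 d⁻¹.

k_a ≈ 0.225 d⁻¹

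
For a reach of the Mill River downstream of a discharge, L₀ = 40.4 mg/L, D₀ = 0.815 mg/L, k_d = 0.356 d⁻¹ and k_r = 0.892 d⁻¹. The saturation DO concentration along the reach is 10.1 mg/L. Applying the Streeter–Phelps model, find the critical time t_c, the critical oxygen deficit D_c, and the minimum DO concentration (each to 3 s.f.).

At the critical point dD/dt = 0, so k_d L₀ e^(−k_d t) = k_r D. Substituting D(t) from the Streeter–Phelps equation and solving for t gives
t_c = ln[(k_r/k_d)(1 − D₀(k_r−k_d)/(k_d L₀))] / (k_r−k_d).
Here k_r−k_d = 0.5360 d⁻¹ and 1 − D₀(k_r−k_d)/(k_d L₀) = 1 − 0.815×0.5360/(0.356×40.4) = 0.9696, so
t_c = ln(2.506 × 0.9696) / 0.5360 = 0.8877 / 0.5360 = 1.656 d.
L(t_c) = L₀ e^(−k_d t_c) = 40.4 × 0.5546 = 22.40 mg/L, and at the critical point k_r D_c = k_d L, so D_c = (0.356/0.892) × 22.40 = 8.942 mg/L.
Minimum DO = C_s − D_c = 10.1 − 8.942 = 1.158 mg/L.

t_c ≈ 1.66 d; D_c ≈ 8.94 mg/L; min DO ≈ 1.16 mg/L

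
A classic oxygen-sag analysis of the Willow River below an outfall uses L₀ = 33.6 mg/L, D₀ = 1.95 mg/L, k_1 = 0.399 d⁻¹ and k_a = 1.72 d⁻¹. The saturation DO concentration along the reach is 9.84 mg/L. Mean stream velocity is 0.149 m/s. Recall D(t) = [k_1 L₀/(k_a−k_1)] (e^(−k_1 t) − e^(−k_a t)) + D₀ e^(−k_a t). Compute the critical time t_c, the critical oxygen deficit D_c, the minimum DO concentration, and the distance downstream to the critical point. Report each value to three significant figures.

t_c ≈ 0.945 d; D_c ≈ 5.35 mg/L; min DO ≈ 4.49 mg/L; x_c ≈ 12.2 km

At the critical point dD/dt = 0, so k_1 L₀ e^(−k_1 t) = k_a D. Substituting D(t) from the Streeter–Phelps equation and solving for t gives
t_c = ln[(k_a/k_1)(1 − D₀(k_a−k_1)/(k_1 L₀))] / (k_a−k_1).
Here k_a−k_1 = 1.321 d⁻¹ and 1 − D₀(k_a−k_1)/(k_1 L₀) = 1 − 1.95×1.321/(0.399×33.6) = 0.8079, so
t_c = ln(4.311 × 0.8079) / 1.321 = 1.248 / 1.321 = 0.9445 d.
D_c = (k_1/k_a) L₀ e^(−k_1 t_c) = (0.399/1.72) × 33.6 × e^(−0.399×0.9445) = 0.2320 × 33.6 × 0.6860 = 5.347 mg/L.
Minimum DO = C_s − D_c = 9.84 − 5.347 = 4.493 mg/L.
x_c = v t_c = 0.149 m/s × 0.9445 d × 86400 s/d = 12160 m ≈ 12.2 km.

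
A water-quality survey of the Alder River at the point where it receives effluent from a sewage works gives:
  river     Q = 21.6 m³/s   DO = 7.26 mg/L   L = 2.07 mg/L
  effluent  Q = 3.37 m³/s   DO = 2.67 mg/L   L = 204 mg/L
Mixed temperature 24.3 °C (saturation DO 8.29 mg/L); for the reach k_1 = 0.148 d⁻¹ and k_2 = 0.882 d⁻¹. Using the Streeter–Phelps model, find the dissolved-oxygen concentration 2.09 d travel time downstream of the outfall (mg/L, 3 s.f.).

DO ≈ 4.63 mg/L

Mixed DO = (21.6×7.26 + 3.37×2.67)/(21.6+3.37) = 165.8/24.97 = 6.641 mg/L.
Mixed L₀ = (21.6×2.07 + 3.37×204)/(24.97) = 732.2/24.97 = 29.32 mg/L.
Initial deficit D₀ = C_s − DO₀ = 8.29 − 6.641 = 1.649 mg/L.
D(2.09) = [0.148×29.32/(0.882−0.148)](e^(−0.148×2.09) − e^(−0.882×2.09)) + 1.649 e^(−0.882×2.09)
= 5.913 × (0.7339 − 0.1583) + 1.649 × 0.1583 = 3.665 mg/L.
DO = 8.29 − 3.665 = 4.625 mg/L.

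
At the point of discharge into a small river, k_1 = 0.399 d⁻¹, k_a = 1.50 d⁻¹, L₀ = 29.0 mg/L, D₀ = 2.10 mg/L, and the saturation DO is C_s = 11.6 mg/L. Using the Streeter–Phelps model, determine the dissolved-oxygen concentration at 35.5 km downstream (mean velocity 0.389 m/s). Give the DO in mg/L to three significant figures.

DO ≈ 6.43 mg/L

Travel time t = x/v = 35.5 km / (0.389 m/s) = 35500 m / 0.389 m/s = 91260 s = 1.056 d.
k_1 L₀/(k_a−k_1) = 0.399×29.0/(1.50−0.399) = 11.57/1.101 = 10.51 mg/L.
e^(−k_1 t) = e^(−0.399×1.056) = 0.6561; e^(−k_a t) = e^(−1.50×1.056) = 0.2051.
D = 10.51 × (0.6561 − 0.2051) + 2.10 × 0.2051 = 4.740 + 0.4307 = 5.171 mg/L.
DO = C_s − D = 11.6 − 5.171 = 6.429 mg/L.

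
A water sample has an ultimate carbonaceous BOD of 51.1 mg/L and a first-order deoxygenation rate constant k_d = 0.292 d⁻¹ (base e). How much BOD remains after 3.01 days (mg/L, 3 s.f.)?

L_t = L₀ e^(−k_d t) = 51.1 × e^(−0.292×3.01) = 51.1 × 0.4152 = 21.22 mg/L.

L ≈ 21.2 mg/L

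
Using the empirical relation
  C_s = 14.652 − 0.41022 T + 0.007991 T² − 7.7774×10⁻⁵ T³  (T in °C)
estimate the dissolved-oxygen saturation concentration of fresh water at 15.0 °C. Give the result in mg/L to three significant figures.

C_s ≈ 10.0 mg/L

C_s = 14.652 − 0.41022×15.0 + 0.007991×15.0² − 7.7774×10⁻⁵×15.0³ = 10.03 mg/L.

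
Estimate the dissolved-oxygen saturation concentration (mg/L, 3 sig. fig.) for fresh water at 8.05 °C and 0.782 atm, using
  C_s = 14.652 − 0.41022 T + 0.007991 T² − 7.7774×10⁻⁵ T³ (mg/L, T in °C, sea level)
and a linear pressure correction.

At sea level: C_s = 14.652 − 0.41022×8.05 + 0.007991×8.05² − 7.7774×10⁻⁵×8.05³ = 11.83 mg/L.
Pressure correction: C_s' = 11.83 × 0.782 = 9.249 mg/L.

C_s ≈ 9.25 mg/L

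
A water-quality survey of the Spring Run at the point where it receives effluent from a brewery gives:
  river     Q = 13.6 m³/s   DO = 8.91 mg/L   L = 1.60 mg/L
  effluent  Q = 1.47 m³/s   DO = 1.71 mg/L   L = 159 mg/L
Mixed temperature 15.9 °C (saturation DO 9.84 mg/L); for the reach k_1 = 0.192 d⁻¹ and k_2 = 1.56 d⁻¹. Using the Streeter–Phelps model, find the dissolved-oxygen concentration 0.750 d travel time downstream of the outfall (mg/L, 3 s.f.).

Mixed DO = (13.6×8.91 + 1.47×1.71)/(13.6+1.47) = 123.7/15.07 = 8.208 mg/L.
Mixed L₀ = (13.6×1.60 + 1.47×159)/(15.07) = 255.5/15.07 = 16.95 mg/L.
Initial deficit D₀ = C_s − DO₀ = 9.84 − 8.208 = 1.632 mg/L.
D(0.750) = [0.192×16.95/(1.56−0.192)](e^(−0.192×0.750) − e^(−1.56×0.750)) + 1.632 e^(−1.56×0.750)
= 2.379 × (0.8659 − 0.3104) + 1.632 × 0.3104 = 1.828 mg/L.
DO = 9.84 − 1.828 = 8.012 mg/L.

DO ≈ 8.01 mg/L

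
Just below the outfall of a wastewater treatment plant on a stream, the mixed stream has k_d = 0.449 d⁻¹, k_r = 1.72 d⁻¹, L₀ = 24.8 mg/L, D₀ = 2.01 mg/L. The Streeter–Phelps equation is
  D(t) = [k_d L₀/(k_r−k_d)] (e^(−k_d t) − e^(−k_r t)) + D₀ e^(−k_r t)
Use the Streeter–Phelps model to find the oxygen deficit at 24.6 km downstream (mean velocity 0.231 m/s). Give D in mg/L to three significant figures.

Travel time t = x/v = 24.6 km / (0.231 m/s) = 24600 m / 0.231 m/s = 106500 s = 1.233 d.
k_d L₀/(k_r−k_d) = 0.449×24.8/(1.72−0.449) = 11.14/1.271 = 8.761 mg/L.
e^(−k_d t) = e^(−0.449×1.233) = 0.5750; e^(−k_r t) = e^(−1.72×1.233) = 0.1200.
D = 8.761 × (0.5750 − 0.1200) + 2.01 × 0.1200 = 3.986 + 0.2413 = 4.227 mg/L.

D ≈ 4.23 mg/L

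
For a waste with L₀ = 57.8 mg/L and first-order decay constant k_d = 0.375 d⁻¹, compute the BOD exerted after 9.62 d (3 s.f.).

y_t = L₀(1 − e^(−k_d t)) = 57.8 × (1 − e^(−0.375×9.62))
= 57.8 × (1 − 0.02712) = 57.8 × 0.9729 = 56.23 mg/L.

y ≈ 56.2 mg/L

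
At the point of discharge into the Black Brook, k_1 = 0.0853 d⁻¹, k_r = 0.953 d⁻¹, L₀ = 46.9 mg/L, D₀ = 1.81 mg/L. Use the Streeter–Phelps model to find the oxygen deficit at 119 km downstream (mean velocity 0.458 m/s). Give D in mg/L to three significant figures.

D ≈ 3.41 mg/L

Travel time t = x/v = 119 km / (0.458 m/s) = 119000 m / 0.458 m/s = 259800 s = 3.007 d.
k_1 L₀/(k_r−k_1) = 0.0853×46.9/(0.953−0.0853) = 4.001/0.8677 = 4.611 mg/L.
e^(−k_1 t) = e^(−0.0853×3.007) = 0.7737; e^(−k_r t) = e^(−0.953×3.007) = 0.05693.
D = 4.611 × (0.7737 − 0.05693) + 1.81 × 0.05693 = 3.305 + 0.1030 = 3.408 mg/L.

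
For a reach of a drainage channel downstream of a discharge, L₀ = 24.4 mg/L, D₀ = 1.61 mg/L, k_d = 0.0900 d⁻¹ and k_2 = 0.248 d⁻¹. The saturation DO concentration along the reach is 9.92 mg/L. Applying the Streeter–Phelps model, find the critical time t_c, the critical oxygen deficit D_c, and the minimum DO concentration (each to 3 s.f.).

With k_2/k_d = 2.756 and 1 − D₀(k_2−k_d)/(k_d L₀) = 0.8842,
t_c = ln(2.756 × 0.8842) / (0.248 − 0.0900) = ln(2.436) / 0.1580 = 0.8905/0.1580 = 5.636 d.
D_c = (k_d/k_2) L₀ e^(−k_d t_c) = (0.0900/0.248) × 24.4 × e^(−0.0900×5.636) = 0.3629 × 24.4 × 0.6021 = 5.332 mg/L.
Minimum DO = C_s − D_c = 9.92 − 5.332 = 4.588 mg/L.

t_c ≈ 5.64 d; D_c ≈ 5.33 mg/L; min DO ≈ 4.59 mg/L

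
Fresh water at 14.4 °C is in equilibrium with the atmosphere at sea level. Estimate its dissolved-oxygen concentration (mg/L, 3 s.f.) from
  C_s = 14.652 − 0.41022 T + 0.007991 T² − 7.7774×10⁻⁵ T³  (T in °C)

C_s ≈ 10.2 mg/L

C_s = 14.652 − 0.41022×14.4 + 0.007991×14.4² − 7.7774×10⁻⁵×14.4³ = 10.17 mg/L.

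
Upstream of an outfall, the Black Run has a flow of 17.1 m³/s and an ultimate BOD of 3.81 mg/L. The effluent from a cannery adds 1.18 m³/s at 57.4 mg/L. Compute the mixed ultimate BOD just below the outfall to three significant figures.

Flow-weighted mixing: C = (Q_r C_r + Q_w C_w)/(Q_r + Q_w)
= (17.1×3.81 + 1.18×57.4)/(17.1 + 1.18) = 132.9/18.28 = 7.269 mg/L.

7.27 mg/L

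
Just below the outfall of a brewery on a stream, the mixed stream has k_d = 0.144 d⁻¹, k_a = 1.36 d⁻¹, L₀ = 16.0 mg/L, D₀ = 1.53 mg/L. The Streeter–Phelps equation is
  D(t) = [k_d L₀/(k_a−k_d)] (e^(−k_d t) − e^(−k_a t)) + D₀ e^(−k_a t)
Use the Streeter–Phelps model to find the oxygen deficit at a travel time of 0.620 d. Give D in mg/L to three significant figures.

D ≈ 1.58 mg/L

k_d L₀/(k_a−k_d) = 0.144×16.0/(1.36−0.144) = 2.304/1.216 = 1.895 mg/L.
e^(−k_d t) = e^(−0.144×0.6200) = 0.9146; e^(−k_a t) = e^(−1.36×0.6200) = 0.4303.
D = 1.895 × (0.9146 − 0.4303) + 1.53 × 0.4303 = 0.9175 + 0.6584 = 1.576 mg/L.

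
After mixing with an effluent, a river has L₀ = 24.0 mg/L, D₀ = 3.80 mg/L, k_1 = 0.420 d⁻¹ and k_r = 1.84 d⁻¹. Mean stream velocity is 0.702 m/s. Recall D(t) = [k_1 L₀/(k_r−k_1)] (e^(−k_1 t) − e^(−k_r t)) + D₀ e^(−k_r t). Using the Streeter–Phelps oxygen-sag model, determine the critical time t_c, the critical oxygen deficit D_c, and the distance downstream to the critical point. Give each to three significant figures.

t_c ≈ 0.501 d; D_c ≈ 4.44 mg/L; x_c ≈ 30.4 km

At the critical point dD/dt = 0, so k_1 L₀ e^(−k_1 t) = k_r D. Substituting D(t) from the Streeter–Phelps equation and solving for t gives
t_c = ln[(k_r/k_1)(1 − D₀(k_r−k_1)/(k_1 L₀))] / (k_r−k_1).
Here k_r−k_1 = 1.420 d⁻¹ and 1 − D₀(k_r−k_1)/(k_1 L₀) = 1 − 3.80×1.420/(0.420×24.0) = 0.4647, so
t_c = ln(4.381 × 0.4647) / 1.420 = 0.7109 / 1.420 = 0.5006 d.
D_c = (k_1/k_r) L₀ e^(−k_1 t_c) = (0.420/1.84) × 24.0 × e^(−0.420×0.5006) = 0.2283 × 24.0 × 0.8104 = 4.439 mg/L.
x_c = v t_c = 0.702 m/s × 0.5006 d × 86400 s/d = 30360 m ≈ 30.4 km.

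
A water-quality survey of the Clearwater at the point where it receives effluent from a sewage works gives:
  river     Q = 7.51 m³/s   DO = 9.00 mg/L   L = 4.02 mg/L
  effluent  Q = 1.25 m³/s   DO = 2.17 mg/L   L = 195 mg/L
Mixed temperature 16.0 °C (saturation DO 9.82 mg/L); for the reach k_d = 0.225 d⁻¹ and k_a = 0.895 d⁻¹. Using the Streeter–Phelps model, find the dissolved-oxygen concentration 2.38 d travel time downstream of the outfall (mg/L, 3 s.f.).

DO ≈ 4.71 mg/L

Mixed DO = (7.51×9.00 + 1.25×2.17)/(7.51+1.25) = 70.30/8.760 = 8.025 mg/L.
Mixed L₀ = (7.51×4.02 + 1.25×195)/(8.760) = 273.9/8.760 = 31.27 mg/L.
Initial deficit D₀ = C_s − DO₀ = 9.82 − 8.025 = 1.795 mg/L.
D(2.38) = [0.225×31.27/(0.895−0.225)](e^(−0.225×2.38) − e^(−0.895×2.38)) + 1.795 e^(−0.895×2.38)
= 10.50 × (0.5854 − 0.1188) + 1.795 × 0.1188 = 5.113 mg/L.
DO = 9.82 − 5.113 = 4.707 mg/L.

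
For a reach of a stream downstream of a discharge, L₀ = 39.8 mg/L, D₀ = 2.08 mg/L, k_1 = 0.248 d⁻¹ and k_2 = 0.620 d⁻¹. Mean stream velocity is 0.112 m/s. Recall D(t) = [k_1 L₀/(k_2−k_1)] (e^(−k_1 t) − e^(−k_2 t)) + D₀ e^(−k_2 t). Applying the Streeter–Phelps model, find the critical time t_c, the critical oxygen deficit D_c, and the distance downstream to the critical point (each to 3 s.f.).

With k_2/k_1 = 2.500 and 1 − D₀(k_2−k_1)/(k_1 L₀) = 0.9216,
t_c = ln(2.500 × 0.9216) / (0.620 − 0.248) = ln(2.304) / 0.3720 = 0.8347/0.3720 = 2.244 d.
D_c = (k_1/k_2) L₀ e^(−k_1 t_c) = (0.248/0.620) × 39.8 × e^(−0.248×2.244) = 0.4000 × 39.8 × 0.5732 = 9.126 mg/L.
x_c = v t_c = 0.112 m/s × 2.244 d × 86400 s/d = 21710 m ≈ 21.7 km.

t_c ≈ 2.24 d; D_c ≈ 9.13 mg/L; x_c ≈ 21.7 km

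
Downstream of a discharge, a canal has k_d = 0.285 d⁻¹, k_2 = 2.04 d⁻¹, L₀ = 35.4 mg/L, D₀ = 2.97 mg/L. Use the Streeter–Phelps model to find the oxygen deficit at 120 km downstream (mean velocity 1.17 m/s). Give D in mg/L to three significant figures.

Travel time t = x/v = 120 km / (1.17 m/s) = 120000 m / 1.17 m/s = 102600 s = 1.187 d.
k_d L₀/(k_2−k_d) = 0.285×35.4/(2.04−0.285) = 10.09/1.755 = 5.749 mg/L.
e^(−k_d t) = e^(−0.285×1.187) = 0.7130; e^(−k_2 t) = e^(−2.04×1.187) = 0.08877.
D = 5.749 × (0.7130 − 0.08877) + 2.97 × 0.08877 = 3.588 + 0.2637 = 3.852 mg/L.

D ≈ 3.85 mg/L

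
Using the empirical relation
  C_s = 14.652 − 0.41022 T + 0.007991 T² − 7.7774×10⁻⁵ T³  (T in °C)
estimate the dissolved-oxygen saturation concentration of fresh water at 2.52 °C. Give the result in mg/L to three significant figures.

C_s ≈ 13.7 mg/L

C_s = 14.652 − 0.41022×2.52 + 0.007991×2.52² − 7.7774×10⁻⁵×2.52³ = 13.67 mg/L.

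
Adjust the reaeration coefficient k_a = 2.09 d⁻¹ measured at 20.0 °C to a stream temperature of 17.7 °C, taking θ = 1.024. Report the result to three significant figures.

k_a ≈ 1.98 d⁻¹

k_a(T₂) = k_a(T₁) · θ^(T₂−T₁) = 2.09 × 1.024^(17.7−20.0)
= 2.09 × 1.024^-2.30 = 2.09 × 0.9469 = 1.979 d⁻¹.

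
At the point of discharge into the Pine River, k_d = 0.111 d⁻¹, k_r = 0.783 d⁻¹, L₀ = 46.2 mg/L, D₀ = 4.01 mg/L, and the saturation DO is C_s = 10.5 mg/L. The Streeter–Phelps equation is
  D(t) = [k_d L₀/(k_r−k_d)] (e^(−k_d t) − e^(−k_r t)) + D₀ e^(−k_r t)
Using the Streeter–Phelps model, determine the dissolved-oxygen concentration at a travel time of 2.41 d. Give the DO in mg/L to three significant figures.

DO ≈ 5.21 mg/L

k_d L₀/(k_r−k_d) = 0.111×46.2/(0.783−0.111) = 5.128/0.6720 = 7.631 mg/L.
e^(−k_d t) = e^(−0.111×2.410) = 0.7653; e^(−k_r t) = e^(−0.783×2.410) = 0.1515.
D = 7.631 × (0.7653 − 0.1515) + 4.01 × 0.1515 = 4.684 + 0.6076 = 5.291 mg/L.
DO = C_s − D = 10.5 − 5.291 = 5.209 mg/L.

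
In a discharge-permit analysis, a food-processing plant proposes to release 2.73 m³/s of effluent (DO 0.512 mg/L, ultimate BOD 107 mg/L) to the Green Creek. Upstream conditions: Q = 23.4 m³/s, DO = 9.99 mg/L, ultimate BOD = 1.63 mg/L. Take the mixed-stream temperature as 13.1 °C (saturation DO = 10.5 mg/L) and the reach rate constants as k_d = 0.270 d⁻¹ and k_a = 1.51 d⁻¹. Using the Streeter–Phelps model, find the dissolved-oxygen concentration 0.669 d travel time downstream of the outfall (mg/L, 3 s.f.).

Mixed DO = (23.4×9.99 + 2.73×0.512)/(23.4+2.73) = 235.2/26.13 = 9.000 mg/L.
Mixed L₀ = (23.4×1.63 + 2.73×107)/(26.13) = 330.3/26.13 = 12.64 mg/L.
Initial deficit D₀ = C_s − DO₀ = 10.5 − 9.000 = 1.500 mg/L.
D(0.669) = [0.270×12.64/(1.51−0.270)](e^(−0.270×0.669) − e^(−1.51×0.669)) + 1.500 e^(−1.51×0.669)
= 2.752 × (0.8347 − 0.3641) + 1.500 × 0.3641 = 1.841 mg/L.
DO = 10.5 − 1.841 = 8.659 mg/L.

DO ≈ 8.66 mg/L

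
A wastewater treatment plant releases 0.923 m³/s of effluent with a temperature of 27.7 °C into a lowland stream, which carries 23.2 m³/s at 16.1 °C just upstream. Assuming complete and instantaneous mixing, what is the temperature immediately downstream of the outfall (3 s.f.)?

Flow-weighted mixing: C = (Q_r C_r + Q_w C_w)/(Q_r + Q_w)
= (23.2×16.1 + 0.923×27.7)/(23.2 + 0.923) = 399.1/24.12 = 16.54 °C.

16.5 °C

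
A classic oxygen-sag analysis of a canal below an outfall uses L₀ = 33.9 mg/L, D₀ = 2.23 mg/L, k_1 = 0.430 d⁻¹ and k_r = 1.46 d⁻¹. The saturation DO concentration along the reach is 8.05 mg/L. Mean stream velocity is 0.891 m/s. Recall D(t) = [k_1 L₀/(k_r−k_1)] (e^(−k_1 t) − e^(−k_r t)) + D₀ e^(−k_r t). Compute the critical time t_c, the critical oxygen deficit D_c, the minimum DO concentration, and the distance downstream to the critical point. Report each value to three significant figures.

t_c = [1/(k_r−k_1)] ln[(k_r/k_1)(1 − D₀(k_r−k_1)/(k_1 L₀))]
= [1/(1.46−0.430)] ln[(1.46/0.430)(1 − 2.23×1.030/(0.430×33.9))]
= (1/1.030) ln[3.395 × 0.8424] = 0.9709 × ln(2.860) = 0.9709 × 1.051 = 1.020 d.
L(t_c) = L₀ e^(−k_1 t_c) = 33.9 × 0.6448 = 21.86 mg/L, and at the critical point k_r D_c = k_1 L, so D_c = (0.430/1.46) × 21.86 = 6.438 mg/L.
Minimum DO = C_s − D_c = 8.05 − 6.438 = 1.612 mg/L.
x_c = v t_c = 0.891 m/s × 1.020 d × 86400 s/d = 78550 m ≈ 78.5 km.

t_c ≈ 1.02 d; D_c ≈ 6.44 mg/L; min DO ≈ 1.61 mg/L; x_c ≈ 78.5 km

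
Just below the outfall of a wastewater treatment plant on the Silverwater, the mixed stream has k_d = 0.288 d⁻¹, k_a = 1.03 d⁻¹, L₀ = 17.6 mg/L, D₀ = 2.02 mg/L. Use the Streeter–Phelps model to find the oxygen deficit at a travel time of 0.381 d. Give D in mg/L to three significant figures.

k_d L₀/(k_a−k_d) = 0.288×17.6/(1.03−0.288) = 5.069/0.7420 = 6.831 mg/L.
e^(−k_d t) = e^(−0.288×0.3810) = 0.8961; e^(−k_a t) = e^(−1.03×0.3810) = 0.6754.
D = 6.831 × (0.8961 − 0.6754) + 2.02 × 0.6754 = 1.507 + 1.364 = 2.872 mg/L.

D ≈ 2.87 mg/L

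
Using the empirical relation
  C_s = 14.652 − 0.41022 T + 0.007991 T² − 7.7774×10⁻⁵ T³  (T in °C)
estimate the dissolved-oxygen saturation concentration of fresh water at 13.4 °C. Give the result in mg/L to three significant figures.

C_s ≈ 10.4 mg/L

C_s = 14.652 − 0.41022×13.4 + 0.007991×13.4² − 7.7774×10⁻⁵×13.4³ = 10.40 mg/L.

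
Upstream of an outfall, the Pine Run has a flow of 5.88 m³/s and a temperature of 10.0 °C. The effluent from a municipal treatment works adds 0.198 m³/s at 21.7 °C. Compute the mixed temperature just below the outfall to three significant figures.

Flow-weighted mixing: C = (Q_r C_r + Q_w C_w)/(Q_r + Q_w)
= (5.88×10.0 + 0.198×21.7)/(5.88 + 0.198) = 63.10/6.078 = 10.38 °C.

10.4 °C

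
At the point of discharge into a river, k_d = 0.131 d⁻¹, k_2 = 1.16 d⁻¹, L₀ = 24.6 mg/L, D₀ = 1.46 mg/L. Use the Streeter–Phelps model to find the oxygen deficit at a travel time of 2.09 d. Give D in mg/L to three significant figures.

k_d L₀/(k_2−k_d) = 0.131×24.6/(1.16−0.131) = 3.223/1.029 = 3.132 mg/L.
e^(−k_d t) = e^(−0.131×2.090) = 0.7605; e^(−k_2 t) = e^(−1.16×2.090) = 0.08853.
D = 3.132 × (0.7605 − 0.08853) + 1.46 × 0.08853 = 2.104 + 0.1293 = 2.234 mg/L.

D ≈ 2.23 mg/L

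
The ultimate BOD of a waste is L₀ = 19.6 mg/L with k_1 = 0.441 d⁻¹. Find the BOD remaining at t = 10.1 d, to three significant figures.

L ≈ 0.228 mg/L

L_t = L₀ e^(−k_1 t) = 19.6 × e^(−0.441×10.1) = 19.6 × 0.01163 = 0.2280 mg/L.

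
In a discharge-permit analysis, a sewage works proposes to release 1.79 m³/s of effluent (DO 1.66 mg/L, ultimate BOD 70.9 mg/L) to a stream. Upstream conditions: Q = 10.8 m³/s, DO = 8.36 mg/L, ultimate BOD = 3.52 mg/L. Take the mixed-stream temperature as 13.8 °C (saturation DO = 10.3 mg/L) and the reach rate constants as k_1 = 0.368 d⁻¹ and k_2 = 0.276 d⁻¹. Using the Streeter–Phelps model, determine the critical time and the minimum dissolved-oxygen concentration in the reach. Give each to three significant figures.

t_c ≈ 2.54 d; minimum DO ≈ 3.45 mg/L

Mixed DO = (10.8×8.36 + 1.79×1.66)/(10.8+1.79) = 93.26/12.59 = 7.407 mg/L.
Mixed L₀ = (10.8×3.52 + 1.79×70.9)/(12.59) = 164.9/12.59 = 13.10 mg/L.
Initial deficit D₀ = C_s − DO₀ = 10.3 − 7.407 = 2.893 mg/L.
t_c = (1/-0.09200) ln[(0.276/0.368)(1 − 2.893×-0.09200/(0.368×13.10))] = -10.87 × ln(0.7914) = 2.543 d.
D_c = (0.368/0.276) × 13.10 × e^(−0.368×2.543) = 1.333 × 13.10 × 0.3923 = 6.852 mg/L.
Minimum DO = 10.3 − 6.852 = 3.448 mg/L.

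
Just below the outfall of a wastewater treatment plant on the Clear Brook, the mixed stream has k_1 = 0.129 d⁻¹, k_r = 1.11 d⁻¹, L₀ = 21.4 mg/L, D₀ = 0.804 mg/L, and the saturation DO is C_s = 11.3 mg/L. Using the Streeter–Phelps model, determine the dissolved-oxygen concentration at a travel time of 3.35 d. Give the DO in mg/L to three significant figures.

DO ≈ 9.52 mg/L

k_1 L₀/(k_r−k_1) = 0.129×21.4/(1.11−0.129) = 2.761/0.9810 = 2.814 mg/L.
e^(−k_1 t) = e^(−0.129×3.350) = 0.6491; e^(−k_r t) = e^(−1.11×3.350) = 0.02427.
D = 2.814 × (0.6491 − 0.02427) + 0.804 × 0.02427 = 1.758 + 0.01951 = 1.778 mg/L.
DO = C_s − D = 11.3 − 1.778 = 9.522 mg/L.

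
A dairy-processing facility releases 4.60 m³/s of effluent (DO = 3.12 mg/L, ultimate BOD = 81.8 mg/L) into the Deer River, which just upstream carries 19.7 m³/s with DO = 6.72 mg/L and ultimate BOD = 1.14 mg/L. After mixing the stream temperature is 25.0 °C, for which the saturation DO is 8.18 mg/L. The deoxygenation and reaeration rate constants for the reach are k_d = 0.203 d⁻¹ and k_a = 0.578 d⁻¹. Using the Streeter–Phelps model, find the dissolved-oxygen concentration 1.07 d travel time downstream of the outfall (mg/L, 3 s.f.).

DO ≈ 4.66 mg/L

Mixed DO = (19.7×6.72 + 4.60×3.12)/(19.7+4.60) = 146.7/24.30 = 6.039 mg/L.
Mixed L₀ = (19.7×1.14 + 4.60×81.8)/(24.30) = 398.7/24.30 = 16.41 mg/L.
Initial deficit D₀ = C_s − DO₀ = 8.18 − 6.039 = 2.141 mg/L.
D(1.07) = [0.203×16.41/(0.578−0.203)](e^(−0.203×1.07) − e^(−0.578×1.07)) + 2.141 e^(−0.578×1.07)
= 8.883 × (0.8048 − 0.5388) + 2.141 × 0.5388 = 3.516 mg/L.
DO = 8.18 − 3.516 = 4.664 mg/L.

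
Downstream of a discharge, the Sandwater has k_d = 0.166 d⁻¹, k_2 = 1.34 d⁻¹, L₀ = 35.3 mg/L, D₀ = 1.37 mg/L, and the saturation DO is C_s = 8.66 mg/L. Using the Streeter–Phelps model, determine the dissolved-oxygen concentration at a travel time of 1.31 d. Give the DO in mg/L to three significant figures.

k_d L₀/(k_2−k_d) = 0.166×35.3/(1.34−0.166) = 5.860/1.174 = 4.991 mg/L.
e^(−k_d t) = e^(−0.166×1.310) = 0.8046; e^(−k_2 t) = e^(−1.34×1.310) = 0.1728.
D = 4.991 × (0.8046 − 0.1728) + 1.37 × 0.1728 = 3.153 + 0.2368 = 3.390 mg/L.
DO = C_s − D = 8.66 − 3.390 = 5.270 mg/L.

DO ≈ 5.27 mg/L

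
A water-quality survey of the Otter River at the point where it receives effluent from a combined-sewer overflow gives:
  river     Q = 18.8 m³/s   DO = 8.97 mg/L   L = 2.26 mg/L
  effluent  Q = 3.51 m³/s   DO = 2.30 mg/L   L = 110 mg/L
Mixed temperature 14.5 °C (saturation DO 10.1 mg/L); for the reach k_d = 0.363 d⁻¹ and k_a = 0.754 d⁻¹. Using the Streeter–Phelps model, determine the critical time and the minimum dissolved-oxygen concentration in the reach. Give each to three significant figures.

t_c ≈ 1.54 d; minimum DO ≈ 4.80 mg/L

Mixed DO = (18.8×8.97 + 3.51×2.30)/(18.8+3.51) = 176.7/22.31 = 7.921 mg/L.
Mixed L₀ = (18.8×2.26 + 3.51×110)/(22.31) = 428.6/22.31 = 19.21 mg/L.
Initial deficit D₀ = C_s − DO₀ = 10.1 − 7.921 = 2.179 mg/L.
t_c = (1/0.3910) ln[(0.754/0.363)(1 − 2.179×0.3910/(0.363×19.21))] = 2.558 × ln(1.823) = 1.536 d.
D_c = (0.363/0.754) × 19.21 × e^(−0.363×1.536) = 0.4814 × 19.21 × 0.5726 = 5.295 mg/L.
Minimum DO = 10.1 − 5.295 = 4.805 mg/L.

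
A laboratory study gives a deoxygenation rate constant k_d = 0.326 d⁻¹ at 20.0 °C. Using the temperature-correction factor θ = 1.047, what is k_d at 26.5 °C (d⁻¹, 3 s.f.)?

k_d(T₂) = k_d(T₁) · θ^(T₂−T₁) = 0.326 × 1.047^(26.5−20.0)
= 0.326 × 1.047^6.50 = 0.326 × 1.348 = 0.4394 d⁻¹.

k_d ≈ 0.439 d⁻¹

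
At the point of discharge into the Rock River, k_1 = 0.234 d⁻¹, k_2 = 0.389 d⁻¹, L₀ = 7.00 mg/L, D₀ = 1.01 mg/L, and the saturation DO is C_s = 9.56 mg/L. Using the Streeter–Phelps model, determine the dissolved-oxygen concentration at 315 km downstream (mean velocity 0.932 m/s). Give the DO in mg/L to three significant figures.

DO ≈ 7.42 mg/L

Travel time t = x/v = 315 km / (0.932 m/s) = 315000 m / 0.932 m/s = 338000 s = 3.912 d.
k_1 L₀/(k_2−k_1) = 0.234×7.00/(0.389−0.234) = 1.638/0.1550 = 10.57 mg/L.
e^(−k_1 t) = e^(−0.234×3.912) = 0.4004; e^(−k_2 t) = e^(−0.389×3.912) = 0.2183.
D = 10.57 × (0.4004 − 0.2183) + 1.01 × 0.2183 = 1.924 + 0.2205 = 2.144 mg/L.
DO = C_s − D = 9.56 − 2.144 = 7.416 mg/L.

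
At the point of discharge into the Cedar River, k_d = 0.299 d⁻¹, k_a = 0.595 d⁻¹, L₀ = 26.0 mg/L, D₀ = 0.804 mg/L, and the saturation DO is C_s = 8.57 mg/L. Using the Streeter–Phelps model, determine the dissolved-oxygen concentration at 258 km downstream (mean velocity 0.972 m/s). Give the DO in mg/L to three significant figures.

Travel time t = x/v = 258 km / (0.972 m/s) = 258000 m / 0.972 m/s = 265400 s = 3.072 d.
k_d L₀/(k_a−k_d) = 0.299×26.0/(0.595−0.299) = 7.774/0.2960 = 26.26 mg/L.
e^(−k_d t) = e^(−0.299×3.072) = 0.3991; e^(−k_a t) = e^(−0.595×3.072) = 0.1607.
D = 26.26 × (0.3991 − 0.1607) + 0.804 × 0.1607 = 6.260 + 0.1292 = 6.389 mg/L.
DO = C_s − D = 8.57 − 6.389 = 2.181 mg/L.

DO ≈ 2.18 mg/L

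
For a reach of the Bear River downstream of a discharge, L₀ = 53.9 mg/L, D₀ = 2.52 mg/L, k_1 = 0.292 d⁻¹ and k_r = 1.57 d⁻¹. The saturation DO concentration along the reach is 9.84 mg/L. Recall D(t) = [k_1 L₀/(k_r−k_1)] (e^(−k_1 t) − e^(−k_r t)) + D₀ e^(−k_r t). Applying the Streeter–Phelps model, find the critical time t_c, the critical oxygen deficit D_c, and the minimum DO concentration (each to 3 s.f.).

t_c ≈ 1.14 d; D_c ≈ 7.19 mg/L; min DO ≈ 2.65 mg/L

t_c = [1/(k_r−k_1)] ln[(k_r/k_1)(1 − D₀(k_r−k_1)/(k_1 L₀))]
= [1/(1.57−0.292)] ln[(1.57/0.292)(1 − 2.52×1.278/(0.292×53.9))]
= (1/1.278) ln[5.377 × 0.7954] = 0.7825 × ln(4.276) = 0.7825 × 1.453 = 1.137 d.
D_c = (k_1/k_r) L₀ e^(−k_1 t_c) = (0.292/1.57) × 53.9 × e^(−0.292×1.137) = 0.1860 × 53.9 × 0.7175 = 7.192 mg/L.
Minimum DO = C_s − D_c = 9.84 − 7.192 = 2.648 mg/L.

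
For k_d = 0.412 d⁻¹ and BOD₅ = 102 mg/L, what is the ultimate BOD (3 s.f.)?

L₀ ≈ 117 mg/L

BOD₅ = L₀(1 − e^(−5k_d)) ⇒ L₀ = BOD₅ / (1 − e^(−5×0.412))
= 102 / (1 − 0.1275) = 102 / 0.8725 = 116.9 mg/L.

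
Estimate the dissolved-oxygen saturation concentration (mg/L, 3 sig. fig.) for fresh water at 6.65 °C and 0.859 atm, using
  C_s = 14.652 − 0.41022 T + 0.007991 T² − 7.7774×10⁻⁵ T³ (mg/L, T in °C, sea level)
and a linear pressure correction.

At sea level: C_s = 14.652 − 0.41022×6.65 + 0.007991×6.65² − 7.7774×10⁻⁵×6.65³ = 12.25 mg/L.
Pressure correction: C_s' = 12.25 × 0.859 = 10.53 mg/L.

C_s ≈ 10.5 mg/L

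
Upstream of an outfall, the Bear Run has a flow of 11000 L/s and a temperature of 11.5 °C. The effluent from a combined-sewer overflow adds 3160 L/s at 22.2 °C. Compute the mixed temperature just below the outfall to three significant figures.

Flow-weighted mixing: C = (Q_r C_r + Q_w C_w)/(Q_r + Q_w)
= (11000×11.5 + 3160×22.2)/(11000 + 3160) = 196700/14160 = 13.89 °C.

13.9 °C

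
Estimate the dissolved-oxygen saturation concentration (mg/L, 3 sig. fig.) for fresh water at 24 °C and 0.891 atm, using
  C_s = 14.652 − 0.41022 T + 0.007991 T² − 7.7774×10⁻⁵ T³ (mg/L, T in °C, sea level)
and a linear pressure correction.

At sea level: C_s = 14.652 − 0.41022×24 + 0.007991×24² − 7.7774×10⁻⁵×24³ = 8.334 mg/L.
Pressure correction: C_s' = 8.334 × 0.891 = 7.426 mg/L.

C_s ≈ 7.43 mg/L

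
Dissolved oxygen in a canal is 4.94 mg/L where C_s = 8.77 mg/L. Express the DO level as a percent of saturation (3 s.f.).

% saturation = C/C_s × 100 = 4.94/8.77 × 100 = 56.3 %.

56.3 % saturation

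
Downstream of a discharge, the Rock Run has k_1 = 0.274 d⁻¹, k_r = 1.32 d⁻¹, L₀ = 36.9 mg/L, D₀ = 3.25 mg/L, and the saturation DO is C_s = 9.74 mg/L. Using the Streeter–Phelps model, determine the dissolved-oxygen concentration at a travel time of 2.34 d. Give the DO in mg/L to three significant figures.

DO ≈ 4.94 mg/L

k_1 L₀/(k_r−k_1) = 0.274×36.9/(1.32−0.274) = 10.11/1.046 = 9.666 mg/L.
e^(−k_1 t) = e^(−0.274×2.340) = 0.5267; e^(−k_r t) = e^(−1.32×2.340) = 0.04556.
D = 9.666 × (0.5267 − 0.04556) + 3.25 × 0.04556 = 4.651 + 0.1481 = 4.799 mg/L.
DO = C_s − D = 9.74 − 4.799 = 4.941 mg/L.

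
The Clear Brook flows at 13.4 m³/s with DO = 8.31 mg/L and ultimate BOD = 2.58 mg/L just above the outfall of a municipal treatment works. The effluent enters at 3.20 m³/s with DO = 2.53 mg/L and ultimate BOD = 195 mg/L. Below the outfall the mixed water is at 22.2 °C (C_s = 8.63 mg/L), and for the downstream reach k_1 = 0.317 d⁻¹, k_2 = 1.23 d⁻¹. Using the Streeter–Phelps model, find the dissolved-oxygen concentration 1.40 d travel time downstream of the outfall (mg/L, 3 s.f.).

Mixed DO = (13.4×8.31 + 3.20×2.53)/(13.4+3.20) = 119.5/16.60 = 7.196 mg/L.
Mixed L₀ = (13.4×2.58 + 3.20×195)/(16.60) = 658.6/16.60 = 39.67 mg/L.
Initial deficit D₀ = C_s − DO₀ = 8.63 − 7.196 = 1.434 mg/L.
D(1.40) = [0.317×39.67/(1.23−0.317)](e^(−0.317×1.40) − e^(−1.23×1.40)) + 1.434 e^(−1.23×1.40)
= 13.77 × (0.6416 − 0.1787) + 1.434 × 0.1787 = 6.632 mg/L.
DO = 8.63 − 6.632 = 1.998 mg/L.

DO ≈ 2.00 mg/L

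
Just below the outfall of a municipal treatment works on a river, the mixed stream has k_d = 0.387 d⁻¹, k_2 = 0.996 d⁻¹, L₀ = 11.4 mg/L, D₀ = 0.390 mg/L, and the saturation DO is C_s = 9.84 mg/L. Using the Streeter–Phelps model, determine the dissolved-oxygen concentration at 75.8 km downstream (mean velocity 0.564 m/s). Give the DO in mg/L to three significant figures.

Travel time t = x/v = 75.8 km / (0.564 m/s) = 75800 m / 0.564 m/s = 134400 s = 1.556 d.
k_d L₀/(k_2−k_d) = 0.387×11.4/(0.996−0.387) = 4.412/0.6090 = 7.244 mg/L.
e^(−k_d t) = e^(−0.387×1.556) = 0.5477; e^(−k_2 t) = e^(−0.996×1.556) = 0.2124.
D = 7.244 × (0.5477 − 0.2124) + 0.390 × 0.2124 = 2.429 + 0.08283 = 2.512 mg/L.
DO = C_s − D = 9.84 − 2.512 = 7.328 mg/L.

DO ≈ 7.33 mg/L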